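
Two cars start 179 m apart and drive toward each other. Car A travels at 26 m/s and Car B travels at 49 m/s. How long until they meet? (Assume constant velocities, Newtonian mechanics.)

Combined speed: v_combined = 26 + 49 = 75 m/s
Time to meet: t = d/v_combined = 179/75 = 2.39 s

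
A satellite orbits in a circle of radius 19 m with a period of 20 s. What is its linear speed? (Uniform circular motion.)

v = 2πr/T = 2π×19/20 = 5.97 m/s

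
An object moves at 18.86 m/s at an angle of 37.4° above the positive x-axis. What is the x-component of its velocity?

vₓ = v cos(θ) = 18.86 × cos(37.4°) = 14.98 m/s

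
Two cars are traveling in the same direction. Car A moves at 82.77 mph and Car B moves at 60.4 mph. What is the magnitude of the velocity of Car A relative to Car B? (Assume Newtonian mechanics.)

v_rel = |v_A - v_B| = |82.77 - 60.4| = 22.37 mph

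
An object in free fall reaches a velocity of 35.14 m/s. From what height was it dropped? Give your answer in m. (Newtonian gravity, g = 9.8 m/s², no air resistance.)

h = v² / (2g) = 35.14² / (2 × 9.8) = 63.0 m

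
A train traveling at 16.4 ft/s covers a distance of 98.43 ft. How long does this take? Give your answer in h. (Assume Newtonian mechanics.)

d = 98.43 ft × 0.3048 = 30.0015 m
v = 16.4 ft/s × 0.3048 = 4.99872 m/s
t = d / v = 30.0015 / 4.99872 = 6.00184 s
t = 6.00184 s / 3600.0 = 0.001667 h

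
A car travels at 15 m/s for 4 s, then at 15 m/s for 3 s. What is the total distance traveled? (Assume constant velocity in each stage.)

d₁ = v₁t₁ = 15 × 4 = 60 m
d₂ = v₂t₂ = 15 × 3 = 45 m
d_total = 60 + 45 = 105 m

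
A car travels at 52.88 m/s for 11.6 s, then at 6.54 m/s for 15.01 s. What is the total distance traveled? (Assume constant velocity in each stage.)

d₁ = v₁t₁ = 52.88 × 11.6 = 613.408 m
d₂ = v₂t₂ = 6.54 × 15.01 = 98.1654 m
d_total = 613.408 + 98.1654 = 711.57 m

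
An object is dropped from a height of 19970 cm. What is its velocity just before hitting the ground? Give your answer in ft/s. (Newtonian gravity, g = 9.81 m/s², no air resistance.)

h = 19970 cm × 0.01 = 199.7 m
v = √(2gh) = √(2 × 9.81 × 199.7) = 62.5948 m/s
v = 62.5948 m/s / 0.3048 = 205.4 ft/s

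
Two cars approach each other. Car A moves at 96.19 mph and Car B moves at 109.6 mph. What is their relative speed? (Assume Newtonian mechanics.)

v_rel = v_A + v_B = 96.19 + 109.6 = 205.79 mph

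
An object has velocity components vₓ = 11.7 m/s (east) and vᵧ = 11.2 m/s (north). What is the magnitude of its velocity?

|v| = √(vₓ² + vᵧ²) = √(11.7² + 11.2²) = √(262.33) = 16.2 m/s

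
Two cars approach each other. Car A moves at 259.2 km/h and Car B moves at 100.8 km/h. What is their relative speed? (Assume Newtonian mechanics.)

v_rel = v_A + v_B = 259.2 + 100.8 = 360.0 km/h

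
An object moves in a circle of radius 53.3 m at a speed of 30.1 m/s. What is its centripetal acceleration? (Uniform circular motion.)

a_c = v²/r = 30.1²/53.3 = 906.01/53.3 = 17.0 m/s²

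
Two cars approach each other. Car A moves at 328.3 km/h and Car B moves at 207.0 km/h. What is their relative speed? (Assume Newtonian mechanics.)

v_rel = v_A + v_B = 328.3 + 207.0 = 535.3 km/h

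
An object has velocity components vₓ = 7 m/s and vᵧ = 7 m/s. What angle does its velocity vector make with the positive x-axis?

θ = arctan(vᵧ/vₓ) = arctan(7/7) = 45.0°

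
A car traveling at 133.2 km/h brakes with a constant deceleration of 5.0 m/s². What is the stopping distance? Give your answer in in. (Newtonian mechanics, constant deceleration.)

v₀ = 133.2 km/h × 0.2777777777777778 = 37.0 m/s
d = v₀² / (2a) = 37.0² / (2 × 5.0) = 1369.0 / 10.0 = 136.9 m
d = 136.9 m / 0.0254 = 5390 in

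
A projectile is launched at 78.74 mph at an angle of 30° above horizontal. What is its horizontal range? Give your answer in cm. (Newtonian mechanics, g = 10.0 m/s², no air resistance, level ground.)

v₀ = 78.74 mph × 0.44704 = 35.1999 m/s
R = v₀² × sin(2θ) / g = 35.1999² × sin(2 × 30°) / 10.0 = 1239.03 × 0.866025 / 10.0 = 107.303 m
R = 107.303 m / 0.01 = 10730 cm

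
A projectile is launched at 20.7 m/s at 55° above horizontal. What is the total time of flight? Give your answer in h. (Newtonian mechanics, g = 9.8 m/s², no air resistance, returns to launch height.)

T = 2 × v₀ × sin(θ) / g = 2 × 20.7 × sin(55°) / 9.8 = 2 × 20.7 × 0.819152 / 9.8 = 3.460499 s
T = 3.460499 s / 3600.0 = 0.0009612 h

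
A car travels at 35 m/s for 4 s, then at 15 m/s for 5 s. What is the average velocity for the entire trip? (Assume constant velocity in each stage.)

d₁ = v₁t₁ = 35 × 4 = 140 m
d₂ = v₂t₂ = 15 × 5 = 75 m
d_total = 215 m, t_total = 9 s
v_avg = d_total/t_total = 215/9 = 23.89 m/s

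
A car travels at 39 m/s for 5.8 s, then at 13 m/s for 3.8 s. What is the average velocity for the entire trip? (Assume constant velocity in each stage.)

d₁ = v₁t₁ = 39 × 5.8 = 226.2 m
d₂ = v₂t₂ = 13 × 3.8 = 49.4 m
d_total = 275.6 m, t_total = 9.6 s
v_avg = d_total/t_total = 275.6/9.6 = 28.71 m/s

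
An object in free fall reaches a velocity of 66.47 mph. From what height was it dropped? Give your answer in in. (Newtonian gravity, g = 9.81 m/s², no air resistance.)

v = 66.47 mph × 0.44704 = 29.7147 m/s
h = v² / (2g) = 29.7147² / (2 × 9.81) = 45.0032 m
h = 45.0032 m / 0.0254 = 1772 in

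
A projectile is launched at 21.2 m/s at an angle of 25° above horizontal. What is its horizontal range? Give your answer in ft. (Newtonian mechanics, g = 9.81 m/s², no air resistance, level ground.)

R = v₀² × sin(2θ) / g = 21.2² × sin(2 × 25°) / 9.81 = 449.44 × 0.766044 / 9.81 = 35.0959 m
R = 35.0959 m / 0.3048 = 115.1 ft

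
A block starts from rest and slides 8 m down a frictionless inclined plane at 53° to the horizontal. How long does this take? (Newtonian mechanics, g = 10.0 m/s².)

a = g sin(θ) = 10.0 × sin(53°) = 7.9864 m/s²
t = √(2d/a) = √(2 × 8 / 7.9864) = 1.42 s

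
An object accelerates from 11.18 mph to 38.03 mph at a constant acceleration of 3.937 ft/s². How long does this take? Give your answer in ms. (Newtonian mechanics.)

v₀ = 11.18 mph × 0.44704 = 4.99791 m/s
v = 38.03 mph × 0.44704 = 17.0009 m/s
a = 3.937 ft/s² × 0.3048 = 1.2 m/s²
t = (v - v₀) / a = (17.0009 - 4.99791) / 1.2 = 10.0025 s
t = 10.0025 s / 0.001 = 10000 ms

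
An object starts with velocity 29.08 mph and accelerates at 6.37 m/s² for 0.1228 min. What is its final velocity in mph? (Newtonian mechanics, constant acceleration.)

v₀ = 29.08 mph × 0.44704 = 12.9999 m/s
t = 0.1228 min × 60.0 = 7.368 s
v = v₀ + a × t = 12.9999 + 6.37 × 7.368 = 59.9341 m/s
v = 59.9341 m/s / 0.44704 = 134.1 mph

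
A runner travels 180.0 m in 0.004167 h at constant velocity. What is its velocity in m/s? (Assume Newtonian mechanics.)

t = 0.004167 h × 3600.0 = 15.0012 s
v = d / t = 180.0 / 15.0012 = 12.0 m/s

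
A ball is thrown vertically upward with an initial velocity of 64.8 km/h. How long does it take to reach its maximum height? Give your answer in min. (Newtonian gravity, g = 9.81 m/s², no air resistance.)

v₀ = 64.8 km/h × 0.2777777777777778 = 18.0 m/s
t_up = v₀ / g = 18.0 / 9.81 = 1.83486 s
t_up = 1.83486 s / 60.0 = 0.03058 min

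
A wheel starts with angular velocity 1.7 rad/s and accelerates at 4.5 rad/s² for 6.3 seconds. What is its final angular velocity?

ω = ω₀ + αt = 1.7 + 4.5 × 6.3 = 30.05 rad/s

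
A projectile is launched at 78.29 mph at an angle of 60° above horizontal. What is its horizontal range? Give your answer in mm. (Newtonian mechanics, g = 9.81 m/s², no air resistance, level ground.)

v₀ = 78.29 mph × 0.44704 = 34.9988 m/s
R = v₀² × sin(2θ) / g = 34.9988² × sin(2 × 60°) / 9.81 = 1224.92 × 0.866025 / 9.81 = 108.136 m
R = 108.136 m / 0.001 = 108100 mm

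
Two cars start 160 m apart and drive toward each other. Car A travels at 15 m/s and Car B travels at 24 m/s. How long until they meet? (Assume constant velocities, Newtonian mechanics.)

Combined speed: v_combined = 15 + 24 = 39 m/s
Time to meet: t = d/v_combined = 160/39 = 4.1 s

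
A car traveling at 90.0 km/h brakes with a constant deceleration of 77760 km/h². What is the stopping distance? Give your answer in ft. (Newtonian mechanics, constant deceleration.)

v₀ = 90.0 km/h × 0.2777777777777778 = 25.0 m/s
a = 77760 km/h² × 7.716049382716049e-05 = 6.0 m/s²
d = v₀² / (2a) = 25.0² / (2 × 6.0) = 625.0 / 12.0 = 52.0833 m
d = 52.0833 m / 0.3048 = 170.9 ft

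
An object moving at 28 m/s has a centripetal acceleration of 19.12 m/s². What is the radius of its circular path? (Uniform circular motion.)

r = v²/a_c = 28²/19.12 = 41.0 m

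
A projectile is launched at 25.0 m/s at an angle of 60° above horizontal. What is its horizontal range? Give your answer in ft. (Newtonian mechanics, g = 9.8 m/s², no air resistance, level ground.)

R = v₀² × sin(2θ) / g = 25.0² × sin(2 × 60°) / 9.8 = 625.0 × 0.866025 / 9.8 = 55.2312 m
R = 55.2312 m / 0.3048 = 181.2 ft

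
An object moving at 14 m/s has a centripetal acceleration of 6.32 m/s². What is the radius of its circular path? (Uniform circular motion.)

r = v²/a_c = 14²/6.32 = 31.01 m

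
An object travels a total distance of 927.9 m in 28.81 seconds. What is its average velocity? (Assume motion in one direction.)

v_avg = Δd / Δt = 927.9 / 28.81 = 32.21 m/s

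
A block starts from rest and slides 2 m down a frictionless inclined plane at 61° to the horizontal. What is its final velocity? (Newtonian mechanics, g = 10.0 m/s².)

a = g sin(θ) = 10.0 × sin(61°) = 8.7462 m/s²
v = √(2ad) = √(2 × 8.7462 × 2) = 5.91 m/s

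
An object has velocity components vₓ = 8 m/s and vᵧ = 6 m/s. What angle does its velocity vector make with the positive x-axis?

θ = arctan(vᵧ/vₓ) = arctan(6/8) = 36.87°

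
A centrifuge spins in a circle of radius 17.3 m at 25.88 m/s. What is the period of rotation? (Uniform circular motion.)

T = 2πr/v = 2π×17.3/25.88 = 4.2 s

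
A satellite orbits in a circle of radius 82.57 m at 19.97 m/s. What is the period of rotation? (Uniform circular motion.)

T = 2πr/v = 2π×82.57/19.97 = 25.98 s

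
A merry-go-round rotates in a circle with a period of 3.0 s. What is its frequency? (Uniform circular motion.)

f = 1/T = 1/3.0 = 0.3333 Hz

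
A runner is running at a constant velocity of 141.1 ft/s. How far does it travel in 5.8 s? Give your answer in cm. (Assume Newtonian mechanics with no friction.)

v = 141.1 ft/s × 0.3048 = 43.0073 m/s
d = v × t = 43.0073 × 5.8 = 249.442 m
d = 249.442 m / 0.01 = 24940 cm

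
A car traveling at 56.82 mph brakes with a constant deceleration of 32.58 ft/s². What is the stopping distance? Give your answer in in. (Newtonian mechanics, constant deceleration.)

v₀ = 56.82 mph × 0.44704 = 25.4008 m/s
a = 32.58 ft/s² × 0.3048 = 9.93038 m/s²
d = v₀² / (2a) = 25.4008² / (2 × 9.93038) = 645.201 / 19.8608 = 32.4862 m
d = 32.4862 m / 0.0254 = 1279 in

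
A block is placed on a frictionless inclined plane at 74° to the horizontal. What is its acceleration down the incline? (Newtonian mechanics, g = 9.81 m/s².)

a = g sin(θ) = 9.81 × sin(74°) = 9.81 × 0.9613 = 9.43 m/s²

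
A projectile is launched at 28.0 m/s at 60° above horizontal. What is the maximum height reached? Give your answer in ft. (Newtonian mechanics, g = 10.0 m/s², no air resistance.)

H = v₀² × sin²(θ) / (2g) = 28.0² × sin(60°)² / (2 × 10.0) = 784.0 × 0.75 / 20.0 = 29.4 m
H = 29.4 m / 0.3048 = 96.46 ft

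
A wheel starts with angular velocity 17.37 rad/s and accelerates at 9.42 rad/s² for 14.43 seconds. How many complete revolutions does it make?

θ = ω₀t + ½αt² = 17.37×14.43 + ½×9.42×14.43² = 1231.388379 rad
Total revolutions = θ/(2π) = 1231.388379/(2π) = 195.98
Complete revolutions = ⌊195.98⌋ = 195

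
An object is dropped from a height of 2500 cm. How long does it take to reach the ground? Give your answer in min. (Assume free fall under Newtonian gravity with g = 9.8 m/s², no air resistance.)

h = 2500 cm × 0.01 = 25.0 m
t = √(2h/g) = √(2 × 25.0 / 9.8) = 2.25877 s
t = 2.25877 s / 60.0 = 0.03765 min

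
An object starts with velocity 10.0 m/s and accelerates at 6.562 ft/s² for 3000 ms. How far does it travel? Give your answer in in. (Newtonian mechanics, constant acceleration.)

a = 6.562 ft/s² × 0.3048 = 2.0001 m/s²
t = 3000 ms × 0.001 = 3.0 s
d = v₀ × t + ½ × a × t² = 10.0 × 3.0 + 0.5 × 2.0001 × 3.0² = 39.0005 m
d = 39.0005 m / 0.0254 = 1535 in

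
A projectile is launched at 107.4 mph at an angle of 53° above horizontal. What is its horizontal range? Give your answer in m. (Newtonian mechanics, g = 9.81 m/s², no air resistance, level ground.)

v₀ = 107.4 mph × 0.44704 = 48.0121 m/s
R = v₀² × sin(2θ) / g = 48.0121² × sin(2 × 53°) / 9.81 = 2305.16 × 0.961262 / 9.81 = 225.9 m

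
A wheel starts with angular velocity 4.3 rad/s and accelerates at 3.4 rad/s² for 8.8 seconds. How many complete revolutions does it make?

θ = ω₀t + ½αt² = 4.3×8.8 + ½×3.4×8.8² = 169.488 rad
Total revolutions = θ/(2π) = 169.488/(2π) = 26.97
Complete revolutions = ⌊26.97⌋ = 26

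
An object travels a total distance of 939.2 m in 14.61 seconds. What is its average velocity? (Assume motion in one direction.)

v_avg = Δd / Δt = 939.2 / 14.61 = 64.28 m/s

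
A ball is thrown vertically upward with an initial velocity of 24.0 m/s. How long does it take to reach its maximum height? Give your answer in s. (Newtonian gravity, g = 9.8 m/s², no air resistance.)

t_up = v₀ / g = 24.0 / 9.8 = 2.449 s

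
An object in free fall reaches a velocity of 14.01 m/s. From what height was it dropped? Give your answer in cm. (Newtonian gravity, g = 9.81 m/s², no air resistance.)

h = v² / (2g) = 14.01² / (2 × 9.81) = 10.0041 m
h = 10.0041 m / 0.01 = 1000 cm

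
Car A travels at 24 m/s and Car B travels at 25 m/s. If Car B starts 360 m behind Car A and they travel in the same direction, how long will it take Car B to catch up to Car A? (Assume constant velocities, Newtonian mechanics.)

Relative speed: v_rel = 25 - 24 = 1 m/s
Time to catch: t = d₀/v_rel = 360/1 = 360.0 s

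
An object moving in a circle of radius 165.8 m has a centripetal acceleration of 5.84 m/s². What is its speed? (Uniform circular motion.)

v = √(a_c × r) = √(5.84 × 165.8) = 31.12 m/s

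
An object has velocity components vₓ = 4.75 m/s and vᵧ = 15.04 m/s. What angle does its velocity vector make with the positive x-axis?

θ = arctan(vᵧ/vₓ) = arctan(15.04/4.75) = 72.47°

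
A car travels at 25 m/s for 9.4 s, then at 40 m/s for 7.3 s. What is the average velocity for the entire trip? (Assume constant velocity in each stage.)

d₁ = v₁t₁ = 25 × 9.4 = 235.0 m
d₂ = v₂t₂ = 40 × 7.3 = 292.0 m
d_total = 527.0 m, t_total = 16.7 s
v_avg = d_total/t_total = 527.0/16.7 = 31.56 m/s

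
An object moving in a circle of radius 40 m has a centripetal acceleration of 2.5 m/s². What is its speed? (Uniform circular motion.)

v = √(a_c × r) = √(2.5 × 40) = 10.0 m/s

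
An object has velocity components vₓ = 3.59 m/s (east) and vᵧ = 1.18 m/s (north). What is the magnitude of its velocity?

|v| = √(vₓ² + vᵧ²) = √(3.59² + 1.18²) = √(14.2805) = 3.78 m/s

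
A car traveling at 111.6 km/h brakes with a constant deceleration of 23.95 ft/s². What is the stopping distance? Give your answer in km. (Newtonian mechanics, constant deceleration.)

v₀ = 111.6 km/h × 0.2777777777777778 = 31.0 m/s
a = 23.95 ft/s² × 0.3048 = 7.29996 m/s²
d = v₀² / (2a) = 31.0² / (2 × 7.29996) = 961.0 / 14.5999 = 65.8224 m
d = 65.8224 m / 1000.0 = 0.06582 km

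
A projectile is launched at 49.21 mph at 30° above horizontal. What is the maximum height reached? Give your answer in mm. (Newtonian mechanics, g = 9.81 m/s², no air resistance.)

v₀ = 49.21 mph × 0.44704 = 21.99884 m/s
H = v₀² × sin²(θ) / (2g) = 21.99884² × sin(30°)² / (2 × 9.81) = 483.949 × 0.25 / 19.62 = 6.166527 m
H = 6.166527 m / 0.001 = 6167 mm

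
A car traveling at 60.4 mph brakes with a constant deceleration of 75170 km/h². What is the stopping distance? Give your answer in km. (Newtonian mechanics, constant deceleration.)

v₀ = 60.4 mph × 0.44704 = 27.0012 m/s
a = 75170 km/h² × 7.716049382716049e-05 = 5.80015 m/s²
d = v₀² / (2a) = 27.0012² / (2 × 5.80015) = 729.065 / 11.6003 = 62.8488 m
d = 62.8488 m / 1000.0 = 0.06285 km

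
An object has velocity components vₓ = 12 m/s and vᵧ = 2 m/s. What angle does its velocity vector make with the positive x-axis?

θ = arctan(vᵧ/vₓ) = arctan(2/12) = 9.46°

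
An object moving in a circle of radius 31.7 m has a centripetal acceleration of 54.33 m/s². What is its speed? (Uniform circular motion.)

v = √(a_c × r) = √(54.33 × 31.7) = 41.5 m/s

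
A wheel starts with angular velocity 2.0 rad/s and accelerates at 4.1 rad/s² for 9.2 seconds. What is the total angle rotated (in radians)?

θ = ω₀t + ½αt² = 2.0×9.2 + ½×4.1×9.2² = 191.91 rad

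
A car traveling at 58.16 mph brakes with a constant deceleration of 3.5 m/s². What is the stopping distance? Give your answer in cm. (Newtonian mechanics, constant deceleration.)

v₀ = 58.16 mph × 0.44704 = 25.9998 m/s
d = v₀² / (2a) = 25.9998² / (2 × 3.5) = 675.99 / 7.0 = 96.57 m
d = 96.57 m / 0.01 = 9657 cm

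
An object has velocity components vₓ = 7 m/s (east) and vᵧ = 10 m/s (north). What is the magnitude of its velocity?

|v| = √(vₓ² + vᵧ²) = √(7² + 10²) = √(149) = 12.21 m/s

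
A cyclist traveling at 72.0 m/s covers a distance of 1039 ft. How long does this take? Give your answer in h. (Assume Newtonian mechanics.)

d = 1039 ft × 0.3048 = 316.687 m
t = d / v = 316.687 / 72.0 = 4.39843 s
t = 4.39843 s / 3600.0 = 0.001222 h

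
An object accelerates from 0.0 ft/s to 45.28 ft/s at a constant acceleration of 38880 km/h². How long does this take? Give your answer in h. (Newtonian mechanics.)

v₀ = 0.0 ft/s × 0.3048 = 0.0 m/s
v = 45.28 ft/s × 0.3048 = 13.8013 m/s
a = 38880 km/h² × 7.716049382716049e-05 = 3.0 m/s²
t = (v - v₀) / a = (13.8013 - 0.0) / 3.0 = 4.60043 s
t = 4.60043 s / 3600.0 = 0.001278 h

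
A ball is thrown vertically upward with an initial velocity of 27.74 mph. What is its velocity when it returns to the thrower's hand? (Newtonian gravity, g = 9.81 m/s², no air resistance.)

By conservation of energy (no air resistance), the ball returns to the throw height with the same speed as launch, but directed downward.
|v_ground| = v₀ = 27.74 mph
v_ground = 27.74 mph (downward)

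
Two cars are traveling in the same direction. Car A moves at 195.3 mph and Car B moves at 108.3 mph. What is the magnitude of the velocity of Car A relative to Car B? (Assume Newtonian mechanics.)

v_rel = |v_A - v_B| = |195.3 - 108.3| = 87.0 mph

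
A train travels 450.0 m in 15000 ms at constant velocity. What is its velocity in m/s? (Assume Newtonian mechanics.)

t = 15000 ms × 0.001 = 15.0 s
v = d / t = 450.0 / 15.0 = 30.0 m/s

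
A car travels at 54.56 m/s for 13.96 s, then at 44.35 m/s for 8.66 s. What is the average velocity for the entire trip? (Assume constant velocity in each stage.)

d₁ = v₁t₁ = 54.56 × 13.96 = 761.6576 m
d₂ = v₂t₂ = 44.35 × 8.66 = 384.071 m
d_total = 1145.7286 m, t_total = 22.62 s
v_avg = d_total/t_total = 1145.7286/22.62 = 50.65 m/s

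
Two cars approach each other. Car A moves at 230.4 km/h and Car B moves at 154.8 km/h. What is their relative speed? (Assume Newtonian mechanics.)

v_rel = v_A + v_B = 230.4 + 154.8 = 385.2 km/h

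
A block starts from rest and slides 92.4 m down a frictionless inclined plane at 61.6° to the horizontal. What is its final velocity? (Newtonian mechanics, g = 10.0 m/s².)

a = g sin(θ) = 10.0 × sin(61.6°) = 8.7965 m/s²
v = √(2ad) = √(2 × 8.7965 × 92.4) = 40.32 m/s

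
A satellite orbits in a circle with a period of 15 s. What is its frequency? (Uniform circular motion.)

f = 1/T = 1/15 = 0.0667 Hz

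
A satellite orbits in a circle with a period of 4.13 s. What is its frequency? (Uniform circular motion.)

f = 1/T = 1/4.13 = 0.2421 Hz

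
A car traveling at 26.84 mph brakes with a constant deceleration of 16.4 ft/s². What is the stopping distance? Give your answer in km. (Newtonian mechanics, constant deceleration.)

v₀ = 26.84 mph × 0.44704 = 11.9986 m/s
a = 16.4 ft/s² × 0.3048 = 4.99872 m/s²
d = v₀² / (2a) = 11.9986² / (2 × 4.99872) = 143.966 / 9.99744 = 14.4003 m
d = 14.4003 m / 1000.0 = 0.0144 km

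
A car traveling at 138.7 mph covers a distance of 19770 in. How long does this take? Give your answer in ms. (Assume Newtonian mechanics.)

d = 19770 in × 0.0254 = 502.158 m
v = 138.7 mph × 0.44704 = 62.0044 m/s
t = d / v = 502.158 / 62.0044 = 8.09875 s
t = 8.09875 s / 0.001 = 8099 ms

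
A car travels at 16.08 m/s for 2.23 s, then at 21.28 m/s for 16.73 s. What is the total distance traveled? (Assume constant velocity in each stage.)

d₁ = v₁t₁ = 16.08 × 2.23 = 35.8584 m
d₂ = v₂t₂ = 21.28 × 16.73 = 356.0144 m
d_total = 35.8584 + 356.0144 = 391.87 m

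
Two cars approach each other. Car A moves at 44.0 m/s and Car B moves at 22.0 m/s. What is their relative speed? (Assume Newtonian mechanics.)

v_rel = v_A + v_B = 44.0 + 22.0 = 66.0 m/s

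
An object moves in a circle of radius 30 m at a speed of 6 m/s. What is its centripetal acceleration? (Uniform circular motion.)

a_c = v²/r = 6²/30 = 36/30 = 1.2 m/s²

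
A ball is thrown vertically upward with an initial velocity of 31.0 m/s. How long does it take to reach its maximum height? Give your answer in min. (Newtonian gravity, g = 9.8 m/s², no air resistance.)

t_up = v₀ / g = 31.0 / 9.8 = 3.16327 s
t_up = 3.16327 s / 60.0 = 0.05272 min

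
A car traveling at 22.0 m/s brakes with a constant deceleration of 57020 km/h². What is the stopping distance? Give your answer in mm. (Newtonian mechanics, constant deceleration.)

a = 57020 km/h² × 7.716049382716049e-05 = 4.39969 m/s²
d = v₀² / (2a) = 22.0² / (2 × 4.39969) = 484.0 / 8.79938 = 55.0039 m
d = 55.0039 m / 0.001 = 55000 mm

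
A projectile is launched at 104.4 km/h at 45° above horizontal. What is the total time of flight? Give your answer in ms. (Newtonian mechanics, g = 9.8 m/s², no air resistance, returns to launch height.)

v₀ = 104.4 km/h × 0.2777777777777778 = 29.0 m/s
T = 2 × v₀ × sin(θ) / g = 2 × 29.0 × sin(45°) / 9.8 = 2 × 29.0 × 0.707107 / 9.8 = 4.18492 s
T = 4.18492 s / 0.001 = 4185 ms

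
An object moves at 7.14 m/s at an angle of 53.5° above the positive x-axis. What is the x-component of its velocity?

vₓ = v cos(θ) = 7.14 × cos(53.5°) = 4.25 m/s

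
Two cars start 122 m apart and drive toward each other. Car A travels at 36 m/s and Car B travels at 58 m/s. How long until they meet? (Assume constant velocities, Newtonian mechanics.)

Combined speed: v_combined = 36 + 58 = 94 m/s
Time to meet: t = d/v_combined = 122/94 = 1.3 s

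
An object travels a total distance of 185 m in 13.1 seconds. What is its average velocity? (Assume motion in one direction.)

v_avg = Δd / Δt = 185 / 13.1 = 14.12 m/s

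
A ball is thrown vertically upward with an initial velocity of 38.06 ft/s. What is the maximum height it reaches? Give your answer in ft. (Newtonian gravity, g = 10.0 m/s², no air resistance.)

v₀ = 38.06 ft/s × 0.3048 = 11.6007 m/s
h_max = v₀² / (2g) = 11.6007² / (2 × 10.0) = 134.576 / 20.0 = 6.7288 m
h_max = 6.7288 m / 0.3048 = 22.08 ft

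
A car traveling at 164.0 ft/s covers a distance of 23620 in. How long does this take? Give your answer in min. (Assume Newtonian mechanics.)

d = 23620 in × 0.0254 = 599.948 m
v = 164.0 ft/s × 0.3048 = 49.9872 m/s
t = d / v = 599.948 / 49.9872 = 12.002 s
t = 12.002 s / 60.0 = 0.2 min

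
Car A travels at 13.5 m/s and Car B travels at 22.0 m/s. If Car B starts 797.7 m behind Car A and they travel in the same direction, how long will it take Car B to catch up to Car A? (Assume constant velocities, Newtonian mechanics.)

Relative speed: v_rel = 22.0 - 13.5 = 8.5 m/s
Time to catch: t = d₀/v_rel = 797.7/8.5 = 93.85 s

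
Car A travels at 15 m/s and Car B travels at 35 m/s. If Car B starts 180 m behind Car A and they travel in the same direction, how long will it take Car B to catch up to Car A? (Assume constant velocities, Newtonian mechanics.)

Relative speed: v_rel = 35 - 15 = 20 m/s
Time to catch: t = d₀/v_rel = 180/20 = 9.0 s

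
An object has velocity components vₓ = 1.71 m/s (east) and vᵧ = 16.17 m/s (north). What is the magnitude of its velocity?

|v| = √(vₓ² + vᵧ²) = √(1.71² + 16.17²) = √(264.393) = 16.26 m/s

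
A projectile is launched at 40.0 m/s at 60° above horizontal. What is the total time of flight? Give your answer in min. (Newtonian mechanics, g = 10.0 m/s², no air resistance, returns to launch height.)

T = 2 × v₀ × sin(θ) / g = 2 × 40.0 × sin(60°) / 10.0 = 2 × 40.0 × 0.866025 / 10.0 = 6.9282 s
T = 6.9282 s / 60.0 = 0.1155 min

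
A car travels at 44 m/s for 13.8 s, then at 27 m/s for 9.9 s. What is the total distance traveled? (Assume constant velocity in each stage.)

d₁ = v₁t₁ = 44 × 13.8 = 607.2 m
d₂ = v₂t₂ = 27 × 9.9 = 267.3 m
d_total = 607.2 + 267.3 = 874.5 m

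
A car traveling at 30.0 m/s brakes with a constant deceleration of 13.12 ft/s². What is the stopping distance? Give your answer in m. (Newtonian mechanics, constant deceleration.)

a = 13.12 ft/s² × 0.3048 = 3.99898 m/s²
d = v₀² / (2a) = 30.0² / (2 × 3.99898) = 900.0 / 7.99796 = 112.5 m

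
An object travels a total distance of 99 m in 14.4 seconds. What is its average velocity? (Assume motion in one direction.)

v_avg = Δd / Δt = 99 / 14.4 = 6.88 m/s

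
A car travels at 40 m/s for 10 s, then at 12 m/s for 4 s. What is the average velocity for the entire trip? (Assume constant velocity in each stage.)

d₁ = v₁t₁ = 40 × 10 = 400 m
d₂ = v₂t₂ = 12 × 4 = 48 m
d_total = 448 m, t_total = 14 s
v_avg = d_total/t_total = 448/14 = 32.0 m/s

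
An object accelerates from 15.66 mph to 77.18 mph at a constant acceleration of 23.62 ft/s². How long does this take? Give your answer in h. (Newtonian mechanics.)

v₀ = 15.66 mph × 0.44704 = 7.00065 m/s
v = 77.18 mph × 0.44704 = 34.5025 m/s
a = 23.62 ft/s² × 0.3048 = 7.19938 m/s²
t = (v - v₀) / a = (34.5025 - 7.00065) / 7.19938 = 3.82003 s
t = 3.82003 s / 3600.0 = 0.001061 h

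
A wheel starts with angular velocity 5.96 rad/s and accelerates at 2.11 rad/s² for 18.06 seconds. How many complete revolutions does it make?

θ = ω₀t + ½αt² = 5.96×18.06 + ½×2.11×18.06² = 451.740198 rad
Total revolutions = θ/(2π) = 451.740198/(2π) = 71.9
Complete revolutions = ⌊71.9⌋ = 71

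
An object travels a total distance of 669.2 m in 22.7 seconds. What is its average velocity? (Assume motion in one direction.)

v_avg = Δd / Δt = 669.2 / 22.7 = 29.48 m/s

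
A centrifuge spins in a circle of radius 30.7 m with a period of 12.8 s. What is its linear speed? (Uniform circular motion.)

v = 2πr/T = 2π×30.7/12.8 = 15.07 m/s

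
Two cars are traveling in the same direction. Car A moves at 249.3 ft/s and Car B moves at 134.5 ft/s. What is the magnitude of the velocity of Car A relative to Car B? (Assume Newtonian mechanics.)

v_rel = |v_A - v_B| = |249.3 - 134.5| = 114.8 ft/s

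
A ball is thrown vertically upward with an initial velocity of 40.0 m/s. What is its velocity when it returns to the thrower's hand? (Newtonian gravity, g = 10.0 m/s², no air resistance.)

By conservation of energy (no air resistance), the ball returns to the throw height with the same speed as launch, but directed downward.
|v_ground| = v₀ = 40.0 m/s
v_ground = 40.0 m/s (downward)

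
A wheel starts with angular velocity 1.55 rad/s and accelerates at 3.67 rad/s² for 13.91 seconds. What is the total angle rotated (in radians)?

θ = ω₀t + ½αt² = 1.55×13.91 + ½×3.67×13.91² = 376.61 rad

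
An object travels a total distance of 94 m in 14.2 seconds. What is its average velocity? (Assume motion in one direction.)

v_avg = Δd / Δt = 94 / 14.2 = 6.62 m/s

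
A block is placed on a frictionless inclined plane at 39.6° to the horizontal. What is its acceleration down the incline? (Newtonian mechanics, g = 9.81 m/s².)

a = g sin(θ) = 9.81 × sin(39.6°) = 9.81 × 0.6374 = 6.25 m/s²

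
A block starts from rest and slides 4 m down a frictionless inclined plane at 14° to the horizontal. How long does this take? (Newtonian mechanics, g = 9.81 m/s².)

a = g sin(θ) = 9.81 × sin(14°) = 2.3733 m/s²
t = √(2d/a) = √(2 × 4 / 2.3733) = 1.84 s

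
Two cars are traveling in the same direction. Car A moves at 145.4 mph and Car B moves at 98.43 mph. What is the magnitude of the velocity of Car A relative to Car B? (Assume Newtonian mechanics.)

v_rel = |v_A - v_B| = |145.4 - 98.43| = 46.97 mph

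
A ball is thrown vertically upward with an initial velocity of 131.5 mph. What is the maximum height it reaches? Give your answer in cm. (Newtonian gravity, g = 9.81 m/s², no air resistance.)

v₀ = 131.5 mph × 0.44704 = 58.7858 m/s
h_max = v₀² / (2g) = 58.7858² / (2 × 9.81) = 3455.77 / 19.62 = 176.135 m
h_max = 176.135 m / 0.01 = 17610 cm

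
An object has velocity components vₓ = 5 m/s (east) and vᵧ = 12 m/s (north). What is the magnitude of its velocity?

|v| = √(vₓ² + vᵧ²) = √(5² + 12²) = √(169) = 13.0 m/s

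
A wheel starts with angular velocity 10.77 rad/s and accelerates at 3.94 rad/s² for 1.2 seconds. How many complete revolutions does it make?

θ = ω₀t + ½αt² = 10.77×1.2 + ½×3.94×1.2² = 15.7608 rad
Total revolutions = θ/(2π) = 15.7608/(2π) = 2.51
Complete revolutions = ⌊2.51⌋ = 2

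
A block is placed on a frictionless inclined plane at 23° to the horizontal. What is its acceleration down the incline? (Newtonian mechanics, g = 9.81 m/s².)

a = g sin(θ) = 9.81 × sin(23°) = 9.81 × 0.3907 = 3.83 m/s²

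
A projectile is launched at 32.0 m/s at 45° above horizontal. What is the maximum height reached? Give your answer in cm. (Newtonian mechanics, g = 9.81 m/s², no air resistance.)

H = v₀² × sin²(θ) / (2g) = 32.0² × sin(45°)² / (2 × 9.81) = 1024.0 × 0.5 / 19.62 = 26.0958 m
H = 26.0958 m / 0.01 = 2610 cm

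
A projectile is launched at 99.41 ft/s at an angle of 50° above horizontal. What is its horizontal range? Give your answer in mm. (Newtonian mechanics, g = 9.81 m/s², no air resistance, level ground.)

v₀ = 99.41 ft/s × 0.3048 = 30.3002 m/s
R = v₀² × sin(2θ) / g = 30.3002² × sin(2 × 50°) / 9.81 = 918.102 × 0.984808 / 9.81 = 92.1666 m
R = 92.1666 m / 0.001 = 92170 mm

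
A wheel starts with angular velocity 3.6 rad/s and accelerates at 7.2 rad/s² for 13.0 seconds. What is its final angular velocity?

ω = ω₀ + αt = 3.6 + 7.2 × 13.0 = 97.2 rad/s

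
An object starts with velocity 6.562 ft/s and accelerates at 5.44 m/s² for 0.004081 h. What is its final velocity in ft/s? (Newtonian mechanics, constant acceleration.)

v₀ = 6.562 ft/s × 0.3048 = 2.0001 m/s
t = 0.004081 h × 3600.0 = 14.6916 s
v = v₀ + a × t = 2.0001 + 5.44 × 14.6916 = 81.9224 m/s
v = 81.9224 m/s / 0.3048 = 268.8 ft/s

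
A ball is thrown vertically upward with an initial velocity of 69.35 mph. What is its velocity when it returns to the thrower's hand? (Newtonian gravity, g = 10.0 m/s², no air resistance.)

By conservation of energy (no air resistance), the ball returns to the throw height with the same speed as launch, but directed downward.
|v_ground| = v₀ = 69.35 mph
v_ground = 69.35 mph (downward)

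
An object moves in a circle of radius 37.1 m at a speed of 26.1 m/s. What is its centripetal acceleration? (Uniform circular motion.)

a_c = v²/r = 26.1²/37.1 = 681.21/37.1 = 18.36 m/s²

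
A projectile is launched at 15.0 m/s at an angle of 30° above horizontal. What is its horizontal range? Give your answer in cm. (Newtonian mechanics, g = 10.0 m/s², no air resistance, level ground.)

R = v₀² × sin(2θ) / g = 15.0² × sin(2 × 30°) / 10.0 = 225.0 × 0.866025 / 10.0 = 19.4856 m
R = 19.4856 m / 0.01 = 1949 cm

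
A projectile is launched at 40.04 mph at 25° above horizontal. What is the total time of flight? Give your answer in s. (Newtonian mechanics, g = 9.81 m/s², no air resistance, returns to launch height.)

v₀ = 40.04 mph × 0.44704 = 17.8995 m/s
T = 2 × v₀ × sin(θ) / g = 2 × 17.8995 × sin(25°) / 9.81 = 2 × 17.8995 × 0.422618 / 9.81 = 1.542 s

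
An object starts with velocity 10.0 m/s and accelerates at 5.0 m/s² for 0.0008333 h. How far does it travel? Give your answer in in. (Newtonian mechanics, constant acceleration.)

t = 0.0008333 h × 3600.0 = 2.99988 s
d = v₀ × t + ½ × a × t² = 10.0 × 2.99988 + 0.5 × 5.0 × 2.99988² = 52.497 m
d = 52.497 m / 0.0254 = 2067 in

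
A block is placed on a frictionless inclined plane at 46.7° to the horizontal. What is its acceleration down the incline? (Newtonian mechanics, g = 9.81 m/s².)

a = g sin(θ) = 9.81 × sin(46.7°) = 9.81 × 0.7278 = 7.14 m/s²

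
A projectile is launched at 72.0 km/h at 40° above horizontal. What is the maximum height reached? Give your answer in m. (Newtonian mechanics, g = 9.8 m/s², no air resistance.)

v₀ = 72.0 km/h × 0.2777777777777778 = 20.0 m/s
H = v₀² × sin²(θ) / (2g) = 20.0² × sin(40°)² / (2 × 9.8) = 400.0 × 0.413176 / 19.6 = 8.432 m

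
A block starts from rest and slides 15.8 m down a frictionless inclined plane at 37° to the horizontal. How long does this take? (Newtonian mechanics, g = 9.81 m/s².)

a = g sin(θ) = 9.81 × sin(37°) = 5.9038 m/s²
t = √(2d/a) = √(2 × 15.8 / 5.9038) = 2.31 s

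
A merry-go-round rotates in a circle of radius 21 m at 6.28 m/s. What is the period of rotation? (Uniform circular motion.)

T = 2πr/v = 2π×21/6.28 = 21.01 s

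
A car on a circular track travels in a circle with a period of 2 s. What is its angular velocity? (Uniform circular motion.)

ω = 2π/T = 2π/2 = 3.1416 rad/s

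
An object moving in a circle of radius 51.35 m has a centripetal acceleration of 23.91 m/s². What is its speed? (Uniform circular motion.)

v = √(a_c × r) = √(23.91 × 51.35) = 35.04 m/s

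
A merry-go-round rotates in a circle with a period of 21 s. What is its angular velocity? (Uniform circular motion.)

ω = 2π/T = 2π/21 = 0.2992 rad/s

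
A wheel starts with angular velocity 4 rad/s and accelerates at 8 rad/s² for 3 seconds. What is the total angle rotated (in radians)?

θ = ω₀t + ½αt² = 4×3 + ½×8×3² = 48.0 rad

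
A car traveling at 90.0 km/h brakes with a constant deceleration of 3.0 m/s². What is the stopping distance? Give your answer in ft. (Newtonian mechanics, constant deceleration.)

v₀ = 90.0 km/h × 0.2777777777777778 = 25.0 m/s
d = v₀² / (2a) = 25.0² / (2 × 3.0) = 625.0 / 6.0 = 104.167 m
d = 104.167 m / 0.3048 = 341.8 ft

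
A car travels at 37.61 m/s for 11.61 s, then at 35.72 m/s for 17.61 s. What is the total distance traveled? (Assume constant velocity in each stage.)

d₁ = v₁t₁ = 37.61 × 11.61 = 436.6521 m
d₂ = v₂t₂ = 35.72 × 17.61 = 629.0292 m
d_total = 436.6521 + 629.0292 = 1065.68 m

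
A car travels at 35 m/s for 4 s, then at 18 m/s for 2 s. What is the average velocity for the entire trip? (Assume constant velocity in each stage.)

d₁ = v₁t₁ = 35 × 4 = 140 m
d₂ = v₂t₂ = 18 × 2 = 36 m
d_total = 176 m, t_total = 6 s
v_avg = d_total/t_total = 176/6 = 29.33 m/s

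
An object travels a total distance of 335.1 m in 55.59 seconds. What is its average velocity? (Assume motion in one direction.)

v_avg = Δd / Δt = 335.1 / 55.59 = 6.03 m/s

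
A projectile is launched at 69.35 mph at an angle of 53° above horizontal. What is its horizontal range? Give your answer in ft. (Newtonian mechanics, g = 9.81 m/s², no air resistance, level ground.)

v₀ = 69.35 mph × 0.44704 = 31.0022 m/s
R = v₀² × sin(2θ) / g = 31.0022² × sin(2 × 53°) / 9.81 = 961.136 × 0.961262 / 9.81 = 94.1798 m
R = 94.1798 m / 0.3048 = 309.0 ft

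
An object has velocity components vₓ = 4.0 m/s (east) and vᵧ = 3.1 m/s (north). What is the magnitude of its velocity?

|v| = √(vₓ² + vᵧ²) = √(4.0² + 3.1²) = √(25.61) = 5.06 m/s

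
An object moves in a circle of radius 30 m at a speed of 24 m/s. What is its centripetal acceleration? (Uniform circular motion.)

a_c = v²/r = 24²/30 = 576/30 = 19.2 m/s²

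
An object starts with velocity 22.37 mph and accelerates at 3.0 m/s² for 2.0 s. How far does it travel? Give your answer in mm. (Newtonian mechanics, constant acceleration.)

v₀ = 22.37 mph × 0.44704 = 10.0003 m/s
d = v₀ × t + ½ × a × t² = 10.0003 × 2.0 + 0.5 × 3.0 × 2.0² = 26.0006 m
d = 26.0006 m / 0.001 = 26000 mm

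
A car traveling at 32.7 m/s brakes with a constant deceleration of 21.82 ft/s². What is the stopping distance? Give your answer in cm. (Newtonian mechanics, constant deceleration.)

a = 21.82 ft/s² × 0.3048 = 6.65074 m/s²
d = v₀² / (2a) = 32.7² / (2 × 6.65074) = 1069.29 / 13.3015 = 80.3887 m
d = 80.3887 m / 0.01 = 8039 cm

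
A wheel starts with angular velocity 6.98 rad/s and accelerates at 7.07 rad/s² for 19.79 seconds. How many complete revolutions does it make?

θ = ω₀t + ½αt² = 6.98×19.79 + ½×7.07×19.79² = 1522.5960935 rad
Total revolutions = θ/(2π) = 1522.5960935/(2π) = 242.33
Complete revolutions = ⌊242.33⌋ = 242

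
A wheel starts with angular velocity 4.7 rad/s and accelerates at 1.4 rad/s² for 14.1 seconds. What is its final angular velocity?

ω = ω₀ + αt = 4.7 + 1.4 × 14.1 = 24.44 rad/s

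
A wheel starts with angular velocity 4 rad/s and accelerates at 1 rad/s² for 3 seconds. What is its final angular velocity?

ω = ω₀ + αt = 4 + 1 × 3 = 7 rad/s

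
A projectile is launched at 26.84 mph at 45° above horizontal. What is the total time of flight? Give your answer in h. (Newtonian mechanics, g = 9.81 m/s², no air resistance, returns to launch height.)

v₀ = 26.84 mph × 0.44704 = 11.9986 m/s
T = 2 × v₀ × sin(θ) / g = 2 × 11.9986 × sin(45°) / 9.81 = 2 × 11.9986 × 0.707107 / 9.81 = 1.72972 s
T = 1.72972 s / 3600.0 = 0.0004805 h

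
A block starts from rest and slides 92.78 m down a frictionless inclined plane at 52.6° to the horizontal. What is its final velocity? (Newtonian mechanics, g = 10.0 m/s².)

a = g sin(θ) = 10.0 × sin(52.6°) = 7.9441 m/s²
v = √(2ad) = √(2 × 7.9441 × 92.78) = 38.39 m/s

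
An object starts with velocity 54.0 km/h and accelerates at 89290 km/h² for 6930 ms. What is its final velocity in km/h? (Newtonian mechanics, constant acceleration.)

v₀ = 54.0 km/h × 0.2777777777777778 = 15.0 m/s
a = 89290 km/h² × 7.716049382716049e-05 = 6.88966 m/s²
t = 6930 ms × 0.001 = 6.93 s
v = v₀ + a × t = 15.0 + 6.88966 × 6.93 = 62.7453 m/s
v = 62.7453 m/s / 0.2777777777777778 = 225.9 km/h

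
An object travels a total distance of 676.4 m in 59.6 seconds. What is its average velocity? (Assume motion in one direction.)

v_avg = Δd / Δt = 676.4 / 59.6 = 11.35 m/s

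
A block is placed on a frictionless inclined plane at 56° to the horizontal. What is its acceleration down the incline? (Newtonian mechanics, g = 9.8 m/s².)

a = g sin(θ) = 9.8 × sin(56°) = 9.8 × 0.829 = 8.12 m/s²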